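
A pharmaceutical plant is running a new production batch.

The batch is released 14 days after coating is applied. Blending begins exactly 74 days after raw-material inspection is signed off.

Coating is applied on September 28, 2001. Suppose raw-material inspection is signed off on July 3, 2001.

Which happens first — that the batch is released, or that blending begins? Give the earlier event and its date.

Blending begins — September 15, 2001

Coating is applied: Sep 28, 2001.
The batch is released: Sep 28, 2001 + 14 days = Oct 12, 2001.
Raw-material inspection is signed off: Jul 3, 2001.
Blending begins: Jul 3, 2001 + 74 days = Sep 15, 2001.
Comparing: the batch is released on Oct 12, 2001 vs blending begins on Sep 15, 2001. Earlier: blending begins.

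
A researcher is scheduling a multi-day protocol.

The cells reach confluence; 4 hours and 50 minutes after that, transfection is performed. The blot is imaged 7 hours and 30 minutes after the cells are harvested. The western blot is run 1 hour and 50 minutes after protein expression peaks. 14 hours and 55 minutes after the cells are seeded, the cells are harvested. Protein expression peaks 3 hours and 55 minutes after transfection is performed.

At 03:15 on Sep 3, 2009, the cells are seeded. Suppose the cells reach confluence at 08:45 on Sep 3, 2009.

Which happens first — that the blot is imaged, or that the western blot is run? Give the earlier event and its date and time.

The western blot is run — 19:20 on Sep 3, 2009

The cells are seeded: 03:15 Sep 3, 2009.
The cells are harvested: 03:15 Sep 3, 2009 + 14h55m = 18:10 Sep 3, 2009.
The blot is imaged: 18:10 Sep 3, 2009 + 7h30m = 01:40 Sep 4, 2009.
The cells reach confluence: 08:45 Sep 3, 2009.
Transfection is performed: 08:45 Sep 3, 2009 + 4h50m = 13:35 Sep 3, 2009.
Protein expression peaks: 13:35 Sep 3, 2009 + 3h55m = 17:30 Sep 3, 2009.
The western blot is run: 17:30 Sep 3, 2009 + 1h50m = 19:20 Sep 3, 2009.
Comparing: the blot is imaged at 01:40 Sep 4, 2009 vs the western blot is run at 19:20 Sep 3, 2009. Earlier: the western blot is run.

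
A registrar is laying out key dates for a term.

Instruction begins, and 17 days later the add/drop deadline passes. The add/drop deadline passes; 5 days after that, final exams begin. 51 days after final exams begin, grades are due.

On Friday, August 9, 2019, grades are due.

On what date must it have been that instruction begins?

Grades are due: Aug 9, 2019.
Final exams begin: Aug 9, 2019 − 51 days = Jun 19, 2019.
The add/drop deadline passes: Jun 19, 2019 − 5 days = Jun 14, 2019.
Instruction begins: Jun 14, 2019 − 17 days = May 28, 2019.

Tuesday, May 28, 2019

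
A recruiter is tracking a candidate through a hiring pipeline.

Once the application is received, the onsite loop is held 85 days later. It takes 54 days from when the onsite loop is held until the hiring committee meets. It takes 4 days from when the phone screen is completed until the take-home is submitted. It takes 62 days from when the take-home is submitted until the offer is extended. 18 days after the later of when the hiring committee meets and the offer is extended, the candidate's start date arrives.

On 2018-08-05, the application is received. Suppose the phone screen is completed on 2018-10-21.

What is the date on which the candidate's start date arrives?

The application is received: Aug 5, 2018.
The onsite loop is held: Aug 5, 2018 + 85 days = Oct 29, 2018.
The hiring committee meets: Oct 29, 2018 + 54 days = Dec 22, 2018.
The phone screen is completed: Oct 21, 2018.
The take-home is submitted: Oct 21, 2018 + 4 days = Oct 25, 2018.
The offer is extended: Oct 25, 2018 + 62 days = Dec 26, 2018.
Both prerequisites met — the hiring committee meets (Dec 22, 2018), the offer is extended (Dec 26, 2018); the later is Dec 26, 2018.
The candidate's start date arrives: Dec 26, 2018 + 18 days = Jan 13, 2019.

2019-01-13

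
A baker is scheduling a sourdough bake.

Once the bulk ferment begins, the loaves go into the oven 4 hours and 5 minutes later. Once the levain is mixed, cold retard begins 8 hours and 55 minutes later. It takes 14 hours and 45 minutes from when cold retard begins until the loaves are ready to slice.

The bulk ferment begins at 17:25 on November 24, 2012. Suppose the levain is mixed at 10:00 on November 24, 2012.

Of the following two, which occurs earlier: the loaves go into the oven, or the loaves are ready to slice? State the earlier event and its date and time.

The bulk ferment begins: 17:25 Nov 24, 2012.
The loaves go into the oven: 17:25 Nov 24, 2012 + 4h05m = 21:30 Nov 24, 2012.
The levain is mixed: 10:00 Nov 24, 2012.
Cold retard begins: 10:00 Nov 24, 2012 + 8h55m = 18:55 Nov 24, 2012.
The loaves are ready to slice: 18:55 Nov 24, 2012 + 14h45m = 09:40 Nov 25, 2012.
Comparing: the loaves go into the oven at 21:30 Nov 24, 2012 vs the loaves are ready to slice at 09:40 Nov 25, 2012. Earlier: the loaves go into the oven.

The loaves go into the oven — 21:30 on November 24, 2012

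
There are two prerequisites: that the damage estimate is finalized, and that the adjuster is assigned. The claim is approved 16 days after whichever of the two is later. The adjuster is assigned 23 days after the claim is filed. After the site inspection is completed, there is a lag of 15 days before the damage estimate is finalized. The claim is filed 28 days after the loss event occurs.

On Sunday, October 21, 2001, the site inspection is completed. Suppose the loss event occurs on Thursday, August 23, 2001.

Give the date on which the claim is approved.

Wednesday, November 21, 2001

The site inspection is completed: Oct 21, 2001.
The damage estimate is finalized: Oct 21, 2001 + 15 days = Nov 5, 2001.
The loss event occurs: Aug 23, 2001.
The claim is filed: Aug 23, 2001 + 28 days = Sep 20, 2001.
The adjuster is assigned: Sep 20, 2001 + 23 days = Oct 13, 2001.
Both prerequisites met — the damage estimate is finalized (Nov 5, 2001), the adjuster is assigned (Oct 13, 2001); the later is Nov 5, 2001.
The claim is approved: Nov 5, 2001 + 16 days = Nov 21, 2001.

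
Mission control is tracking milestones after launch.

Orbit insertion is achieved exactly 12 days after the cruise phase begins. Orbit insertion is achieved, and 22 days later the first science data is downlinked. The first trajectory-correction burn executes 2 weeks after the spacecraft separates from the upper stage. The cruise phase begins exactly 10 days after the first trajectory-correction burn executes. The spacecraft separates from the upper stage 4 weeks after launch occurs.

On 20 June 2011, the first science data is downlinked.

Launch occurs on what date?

26 March 2011

The first science data is downlinked: Jun 20, 2011.
Orbit insertion is achieved: Jun 20, 2011 − 22 days = May 29, 2011.
The cruise phase begins: May 29, 2011 − 12 days = May 17, 2011.
The first trajectory-correction burn executes: May 17, 2011 − 10 days = May 7, 2011.
The spacecraft separates from the upper stage: May 7, 2011 − 2 weeks = Apr 23, 2011.
Launch occurs: Apr 23, 2011 − 4 weeks = Mar 26, 2011.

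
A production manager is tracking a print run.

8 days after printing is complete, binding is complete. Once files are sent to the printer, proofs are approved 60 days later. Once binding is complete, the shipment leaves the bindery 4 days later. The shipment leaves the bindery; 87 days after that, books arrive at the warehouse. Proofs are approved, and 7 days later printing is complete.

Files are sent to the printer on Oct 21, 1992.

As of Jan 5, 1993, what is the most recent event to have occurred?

Files are sent to the printer: Oct 21, 1992.
Proofs are approved: Oct 21, 1992 + 60 days = Dec 20, 1992.
Printing is complete: Dec 20, 1992 + 7 days = Dec 27, 1992.
Binding is complete: Dec 27, 1992 + 8 days = Jan 4, 1993.
The shipment leaves the bindery: Jan 4, 1993 + 4 days = Jan 8, 1993.
Books arrive at the warehouse: Jan 8, 1993 + 87 days = Apr 5, 1993.
Jan 5, 1993 falls between when binding is complete (Jan 4, 1993) and when the shipment leaves the bindery (Jan 8, 1993).

Binding is complete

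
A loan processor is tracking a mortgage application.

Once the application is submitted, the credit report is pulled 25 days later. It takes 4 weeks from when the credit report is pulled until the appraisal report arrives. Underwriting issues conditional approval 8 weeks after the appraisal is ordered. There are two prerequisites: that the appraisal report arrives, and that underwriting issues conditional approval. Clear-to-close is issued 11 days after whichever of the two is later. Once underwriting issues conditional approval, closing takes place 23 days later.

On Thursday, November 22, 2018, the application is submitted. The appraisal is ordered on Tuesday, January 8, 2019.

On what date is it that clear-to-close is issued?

The application is submitted: Nov 22, 2018.
The credit report is pulled: Nov 22, 2018 + 25 days = Dec 17, 2018.
The appraisal report arrives: Dec 17, 2018 + 4 weeks = Jan 14, 2019.
The appraisal is ordered: Jan 8, 2019.
Underwriting issues conditional approval: Jan 8, 2019 + 8 weeks = Mar 5, 2019.
Both prerequisites met — the appraisal report arrives (Jan 14, 2019), underwriting issues conditional approval (Mar 5, 2019); the later is Mar 5, 2019.
Clear-to-close is issued: Mar 5, 2019 + 11 days = Mar 16, 2019.

Saturday, March 16, 2019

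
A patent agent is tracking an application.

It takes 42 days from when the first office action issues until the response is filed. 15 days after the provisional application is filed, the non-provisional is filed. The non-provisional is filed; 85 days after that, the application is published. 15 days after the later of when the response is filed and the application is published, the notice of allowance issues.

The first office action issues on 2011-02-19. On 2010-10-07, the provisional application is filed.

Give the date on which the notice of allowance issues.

2011-04-17

The first office action issues: Feb 19, 2011.
The response is filed: Feb 19, 2011 + 42 days = Apr 2, 2011.
The provisional application is filed: Oct 7, 2010.
The non-provisional is filed: Oct 7, 2010 + 15 days = Oct 22, 2010.
The application is published: Oct 22, 2010 + 85 days = Jan 15, 2011.
Both prerequisites met — the response is filed (Apr 2, 2011), the application is published (Jan 15, 2011); the later is Apr 2, 2011.
The notice of allowance issues: Apr 2, 2011 + 15 days = Apr 17, 2011.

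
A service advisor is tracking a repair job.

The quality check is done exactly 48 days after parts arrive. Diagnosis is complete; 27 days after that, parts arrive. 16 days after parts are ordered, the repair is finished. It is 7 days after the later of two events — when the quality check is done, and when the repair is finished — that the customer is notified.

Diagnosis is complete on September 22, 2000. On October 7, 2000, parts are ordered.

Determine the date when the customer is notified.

December 13, 2000

Diagnosis is complete: Sep 22, 2000.
Parts arrive: Sep 22, 2000 + 27 days = Oct 19, 2000.
The quality check is done: Oct 19, 2000 + 48 days = Dec 6, 2000.
Parts are ordered: Oct 7, 2000.
The repair is finished: Oct 7, 2000 + 16 days = Oct 23, 2000.
Both prerequisites met — the quality check is done (Dec 6, 2000), the repair is finished (Oct 23, 2000); the later is Dec 6, 2000.
The customer is notified: Dec 6, 2000 + 7 days = Dec 13, 2000.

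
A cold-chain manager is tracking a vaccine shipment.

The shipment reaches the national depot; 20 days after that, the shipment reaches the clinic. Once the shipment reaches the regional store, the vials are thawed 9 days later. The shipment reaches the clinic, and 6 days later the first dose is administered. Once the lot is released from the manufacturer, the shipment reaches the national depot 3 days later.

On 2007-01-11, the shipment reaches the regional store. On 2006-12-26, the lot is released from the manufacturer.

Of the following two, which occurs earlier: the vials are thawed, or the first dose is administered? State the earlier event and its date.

The vials are thawed — 2007-01-20

The shipment reaches the regional store: Jan 11, 2007.
The vials are thawed: Jan 11, 2007 + 9 days = Jan 20, 2007.
The lot is released from the manufacturer: Dec 26, 2006.
The shipment reaches the national depot: Dec 26, 2006 + 3 days = Dec 29, 2006.
The shipment reaches the clinic: Dec 29, 2006 + 20 days = Jan 18, 2007.
The first dose is administered: Jan 18, 2007 + 6 days = Jan 24, 2007.
Comparing: the vials are thawed on Jan 20, 2007 vs the first dose is administered on Jan 24, 2007. Earlier: the vials are thawed.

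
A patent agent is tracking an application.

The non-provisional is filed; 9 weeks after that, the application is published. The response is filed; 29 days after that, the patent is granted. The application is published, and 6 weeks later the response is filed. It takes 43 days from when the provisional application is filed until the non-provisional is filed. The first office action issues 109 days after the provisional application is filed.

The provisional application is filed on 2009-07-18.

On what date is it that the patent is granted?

The provisional application is filed: Jul 18, 2009.
The non-provisional is filed: Jul 18, 2009 + 43 days = Aug 30, 2009.
The application is published: Aug 30, 2009 + 9 weeks = Nov 1, 2009.
The response is filed: Nov 1, 2009 + 6 weeks = Dec 13, 2009.
The patent is granted: Dec 13, 2009 + 29 days = Jan 11, 2010.

2010-01-11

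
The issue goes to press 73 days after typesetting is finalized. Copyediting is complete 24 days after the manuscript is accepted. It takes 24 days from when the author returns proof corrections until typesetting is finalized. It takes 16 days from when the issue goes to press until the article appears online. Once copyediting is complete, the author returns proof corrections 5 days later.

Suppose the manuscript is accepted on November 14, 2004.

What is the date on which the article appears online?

The manuscript is accepted: Nov 14, 2004.
Copyediting is complete: Nov 14, 2004 + 24 days = Dec 8, 2004.
The author returns proof corrections: Dec 8, 2004 + 5 days = Dec 13, 2004.
Typesetting is finalized: Dec 13, 2004 + 24 days = Jan 6, 2005.
The issue goes to press: Jan 6, 2005 + 73 days = Mar 20, 2005.
The article appears online: Mar 20, 2005 + 16 days = Apr 5, 2005.

April 5, 2005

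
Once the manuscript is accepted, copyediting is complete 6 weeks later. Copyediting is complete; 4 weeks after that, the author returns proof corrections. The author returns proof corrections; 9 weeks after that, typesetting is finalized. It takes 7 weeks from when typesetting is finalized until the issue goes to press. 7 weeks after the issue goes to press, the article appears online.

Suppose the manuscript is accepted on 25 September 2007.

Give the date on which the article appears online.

13 May 2008

The manuscript is accepted: Sep 25, 2007.
Copyediting is complete: Sep 25, 2007 + 6 weeks = Nov 6, 2007.
The author returns proof corrections: Nov 6, 2007 + 4 weeks = Dec 4, 2007.
Typesetting is finalized: Dec 4, 2007 + 9 weeks = Feb 5, 2008.
The issue goes to press: Feb 5, 2008 + 7 weeks = Mar 25, 2008.
The article appears online: Mar 25, 2008 + 7 weeks = May 13, 2008.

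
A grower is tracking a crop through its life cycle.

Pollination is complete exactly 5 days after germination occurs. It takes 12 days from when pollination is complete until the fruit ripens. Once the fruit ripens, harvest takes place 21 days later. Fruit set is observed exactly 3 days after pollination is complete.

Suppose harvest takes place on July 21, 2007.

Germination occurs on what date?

June 13, 2007

Harvest takes place: Jul 21, 2007.
The fruit ripens: Jul 21, 2007 − 21 days = Jun 30, 2007.
Pollination is complete: Jun 30, 2007 − 12 days = Jun 18, 2007.
Germination occurs: Jun 18, 2007 − 5 days = Jun 13, 2007.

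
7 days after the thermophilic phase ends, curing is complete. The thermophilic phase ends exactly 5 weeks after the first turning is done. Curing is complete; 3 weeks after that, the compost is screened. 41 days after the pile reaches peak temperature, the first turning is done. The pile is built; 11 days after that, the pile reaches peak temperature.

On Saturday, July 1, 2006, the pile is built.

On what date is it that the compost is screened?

Tuesday, October 24, 2006

The pile is built: Jul 1, 2006.
The pile reaches peak temperature: Jul 1, 2006 + 11 days = Jul 12, 2006.
The first turning is done: Jul 12, 2006 + 41 days = Aug 22, 2006.
The thermophilic phase ends: Aug 22, 2006 + 5 weeks = Sep 26, 2006.
Curing is complete: Sep 26, 2006 + 7 days = Oct 3, 2006.
The compost is screened: Oct 3, 2006 + 3 weeks = Oct 24, 2006.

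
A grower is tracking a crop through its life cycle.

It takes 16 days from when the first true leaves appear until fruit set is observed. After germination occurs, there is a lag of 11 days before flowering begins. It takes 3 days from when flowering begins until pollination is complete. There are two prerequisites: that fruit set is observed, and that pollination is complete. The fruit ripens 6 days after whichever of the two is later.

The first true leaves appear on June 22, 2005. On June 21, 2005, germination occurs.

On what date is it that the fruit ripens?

July 14, 2005

The first true leaves appear: Jun 22, 2005.
Fruit set is observed: Jun 22, 2005 + 16 days = Jul 8, 2005.
Germination occurs: Jun 21, 2005.
Flowering begins: Jun 21, 2005 + 11 days = Jul 2, 2005.
Pollination is complete: Jul 2, 2005 + 3 days = Jul 5, 2005.
Both prerequisites met — fruit set is observed (Jul 8, 2005), pollination is complete (Jul 5, 2005); the later is Jul 8, 2005.
The fruit ripens: Jul 8, 2005 + 6 days = Jul 14, 2005.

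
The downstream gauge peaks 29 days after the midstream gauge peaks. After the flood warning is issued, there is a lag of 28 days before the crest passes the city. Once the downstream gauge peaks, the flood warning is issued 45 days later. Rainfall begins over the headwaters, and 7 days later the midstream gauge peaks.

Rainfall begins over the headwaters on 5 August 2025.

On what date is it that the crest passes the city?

Rainfall begins over the headwaters: Aug 5, 2025.
The midstream gauge peaks: Aug 5, 2025 + 7 days = Aug 12, 2025.
The downstream gauge peaks: Aug 12, 2025 + 29 days = Sep 10, 2025.
The flood warning is issued: Sep 10, 2025 + 45 days = Oct 25, 2025.
The crest passes the city: Oct 25, 2025 + 28 days = Nov 22, 2025.

22 November 2025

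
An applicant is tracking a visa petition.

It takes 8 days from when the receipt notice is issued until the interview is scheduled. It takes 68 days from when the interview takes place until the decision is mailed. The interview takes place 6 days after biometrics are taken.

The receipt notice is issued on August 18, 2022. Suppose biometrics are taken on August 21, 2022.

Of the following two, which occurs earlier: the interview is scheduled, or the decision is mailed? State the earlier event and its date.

The interview is scheduled — August 26, 2022

The receipt notice is issued: Aug 18, 2022.
The interview is scheduled: Aug 18, 2022 + 8 days = Aug 26, 2022.
Biometrics are taken: Aug 21, 2022.
The interview takes place: Aug 21, 2022 + 6 days = Aug 27, 2022.
The decision is mailed: Aug 27, 2022 + 68 days = Nov 3, 2022.
Comparing: the interview is scheduled on Aug 26, 2022 vs the decision is mailed on Nov 3, 2022. Earlier: the interview is scheduled.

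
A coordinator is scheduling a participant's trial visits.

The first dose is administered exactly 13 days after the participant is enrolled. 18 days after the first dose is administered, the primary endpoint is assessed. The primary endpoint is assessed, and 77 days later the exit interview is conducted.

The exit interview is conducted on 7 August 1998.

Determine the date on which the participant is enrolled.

The exit interview is conducted: Aug 7, 1998.
The primary endpoint is assessed: Aug 7, 1998 − 77 days = May 22, 1998.
The first dose is administered: May 22, 1998 − 18 days = May 4, 1998.
The participant is enrolled: May 4, 1998 − 13 days = Apr 21, 1998.

21 April 1998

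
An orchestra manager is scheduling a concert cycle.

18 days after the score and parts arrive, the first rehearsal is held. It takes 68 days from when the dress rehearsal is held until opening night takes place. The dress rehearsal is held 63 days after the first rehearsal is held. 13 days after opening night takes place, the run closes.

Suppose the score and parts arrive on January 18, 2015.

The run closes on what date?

June 29, 2015

The score and parts arrive: Jan 18, 2015.
The first rehearsal is held: Jan 18, 2015 + 18 days = Feb 5, 2015.
The dress rehearsal is held: Feb 5, 2015 + 63 days = Apr 9, 2015.
Opening night takes place: Apr 9, 2015 + 68 days = Jun 16, 2015.
The run closes: Jun 16, 2015 + 13 days = Jun 29, 2015.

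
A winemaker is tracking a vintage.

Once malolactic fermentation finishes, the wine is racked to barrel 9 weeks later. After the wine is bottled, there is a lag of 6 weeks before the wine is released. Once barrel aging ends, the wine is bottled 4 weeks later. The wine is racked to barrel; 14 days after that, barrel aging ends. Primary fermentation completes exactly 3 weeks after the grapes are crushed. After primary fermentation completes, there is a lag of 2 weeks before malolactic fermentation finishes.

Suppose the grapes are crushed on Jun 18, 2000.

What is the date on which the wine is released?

Dec 17, 2000

The grapes are crushed: Jun 18, 2000.
Primary fermentation completes: Jun 18, 2000 + 3 weeks = Jul 9, 2000.
Malolactic fermentation finishes: Jul 9, 2000 + 2 weeks = Jul 23, 2000.
The wine is racked to barrel: Jul 23, 2000 + 9 weeks = Sep 24, 2000.
Barrel aging ends: Sep 24, 2000 + 14 days = Oct 8, 2000.
The wine is bottled: Oct 8, 2000 + 4 weeks = Nov 5, 2000.
The wine is released: Nov 5, 2000 + 6 weeks = Dec 17, 2000.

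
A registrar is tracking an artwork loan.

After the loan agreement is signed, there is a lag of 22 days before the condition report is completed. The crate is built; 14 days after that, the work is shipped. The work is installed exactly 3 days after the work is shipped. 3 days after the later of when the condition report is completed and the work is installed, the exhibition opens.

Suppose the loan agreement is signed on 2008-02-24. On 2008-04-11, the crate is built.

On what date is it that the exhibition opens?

The loan agreement is signed: Feb 24, 2008.
The condition report is completed: Feb 24, 2008 + 22 days = Mar 17, 2008.
The crate is built: Apr 11, 2008.
The work is shipped: Apr 11, 2008 + 14 days = Apr 25, 2008.
The work is installed: Apr 25, 2008 + 3 days = Apr 28, 2008.
Both prerequisites met — the condition report is completed (Mar 17, 2008), the work is installed (Apr 28, 2008); the later is Apr 28, 2008.
The exhibition opens: Apr 28, 2008 + 3 days = May 1, 2008.

2008-05-01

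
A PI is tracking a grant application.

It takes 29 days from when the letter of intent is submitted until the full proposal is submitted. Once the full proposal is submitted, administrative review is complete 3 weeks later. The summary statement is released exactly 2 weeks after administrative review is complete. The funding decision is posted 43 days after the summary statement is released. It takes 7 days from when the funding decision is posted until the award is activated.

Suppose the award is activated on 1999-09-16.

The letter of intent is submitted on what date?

The award is activated: Sep 16, 1999.
The funding decision is posted: Sep 16, 1999 − 7 days = Sep 9, 1999.
The summary statement is released: Sep 9, 1999 − 43 days = Jul 28, 1999.
Administrative review is complete: Jul 28, 1999 − 2 weeks = Jul 14, 1999.
The full proposal is submitted: Jul 14, 1999 − 3 weeks = Jun 23, 1999.
The letter of intent is submitted: Jun 23, 1999 − 29 days = May 25, 1999.

1999-05-25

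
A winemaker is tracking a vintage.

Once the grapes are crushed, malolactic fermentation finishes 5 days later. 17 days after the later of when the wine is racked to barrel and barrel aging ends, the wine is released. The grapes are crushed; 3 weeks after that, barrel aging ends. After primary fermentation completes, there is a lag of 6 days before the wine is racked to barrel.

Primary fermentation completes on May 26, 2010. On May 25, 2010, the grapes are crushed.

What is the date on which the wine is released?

Primary fermentation completes: May 26, 2010.
The wine is racked to barrel: May 26, 2010 + 6 days = Jun 1, 2010.
The grapes are crushed: May 25, 2010.
Barrel aging ends: May 25, 2010 + 3 weeks = Jun 15, 2010.
Both prerequisites met — the wine is racked to barrel (Jun 1, 2010), barrel aging ends (Jun 15, 2010); the later is Jun 15, 2010.
The wine is released: Jun 15, 2010 + 17 days = Jul 2, 2010.

July 2, 2010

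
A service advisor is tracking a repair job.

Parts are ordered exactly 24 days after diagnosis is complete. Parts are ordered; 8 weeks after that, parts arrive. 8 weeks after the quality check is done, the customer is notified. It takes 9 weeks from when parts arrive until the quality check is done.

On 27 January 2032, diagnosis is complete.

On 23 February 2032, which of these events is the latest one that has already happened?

Diagnosis is complete: Jan 27, 2032.
Parts are ordered: Jan 27, 2032 + 24 days = Feb 20, 2032.
Parts arrive: Feb 20, 2032 + 8 weeks = Apr 16, 2032.
The quality check is done: Apr 16, 2032 + 9 weeks = Jun 18, 2032.
The customer is notified: Jun 18, 2032 + 8 weeks = Aug 13, 2032.
Feb 23, 2032 falls between when parts are ordered (Feb 20, 2032) and when parts arrive (Apr 16, 2032).

Parts are ordered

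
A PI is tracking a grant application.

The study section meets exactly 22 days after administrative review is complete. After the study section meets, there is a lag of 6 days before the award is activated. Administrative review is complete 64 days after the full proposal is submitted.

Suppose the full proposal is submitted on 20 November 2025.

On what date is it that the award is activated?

The full proposal is submitted: Nov 20, 2025.
Administrative review is complete: Nov 20, 2025 + 64 days = Jan 23, 2026.
The study section meets: Jan 23, 2026 + 22 days = Feb 14, 2026.
The award is activated: Feb 14, 2026 + 6 days = Feb 20, 2026.

20 February 2026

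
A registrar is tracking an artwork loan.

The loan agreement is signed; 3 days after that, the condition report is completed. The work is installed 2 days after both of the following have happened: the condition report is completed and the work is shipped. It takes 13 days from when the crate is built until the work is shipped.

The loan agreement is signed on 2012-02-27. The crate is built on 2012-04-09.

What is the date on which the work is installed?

The loan agreement is signed: Feb 27, 2012.
The condition report is completed: Feb 27, 2012 + 3 days = Mar 1, 2012.
The crate is built: Apr 9, 2012.
The work is shipped: Apr 9, 2012 + 13 days = Apr 22, 2012.
Both prerequisites met — the condition report is completed (Mar 1, 2012), the work is shipped (Apr 22, 2012); the later is Apr 22, 2012.
The work is installed: Apr 22, 2012 + 2 days = Apr 24, 2012.

2012-04-24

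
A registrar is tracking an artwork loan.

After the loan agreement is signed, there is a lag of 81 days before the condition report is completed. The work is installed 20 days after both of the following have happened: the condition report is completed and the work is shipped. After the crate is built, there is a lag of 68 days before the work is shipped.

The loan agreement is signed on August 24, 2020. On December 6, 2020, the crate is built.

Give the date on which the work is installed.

The loan agreement is signed: Aug 24, 2020.
The condition report is completed: Aug 24, 2020 + 81 days = Nov 13, 2020.
The crate is built: Dec 6, 2020.
The work is shipped: Dec 6, 2020 + 68 days = Feb 12, 2021.
Both prerequisites met — the condition report is completed (Nov 13, 2020), the work is shipped (Feb 12, 2021); the later is Feb 12, 2021.
The work is installed: Feb 12, 2021 + 20 days = Mar 4, 2021.

March 4, 2021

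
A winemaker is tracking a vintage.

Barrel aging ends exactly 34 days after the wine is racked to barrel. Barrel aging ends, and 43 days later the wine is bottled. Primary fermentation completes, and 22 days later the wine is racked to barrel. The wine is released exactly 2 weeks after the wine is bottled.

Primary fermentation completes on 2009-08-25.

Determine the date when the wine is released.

2009-12-16

Primary fermentation completes: Aug 25, 2009.
The wine is racked to barrel: Aug 25, 2009 + 22 days = Sep 16, 2009.
Barrel aging ends: Sep 16, 2009 + 34 days = Oct 20, 2009.
The wine is bottled: Oct 20, 2009 + 43 days = Dec 2, 2009.
The wine is released: Dec 2, 2009 + 2 weeks = Dec 16, 2009.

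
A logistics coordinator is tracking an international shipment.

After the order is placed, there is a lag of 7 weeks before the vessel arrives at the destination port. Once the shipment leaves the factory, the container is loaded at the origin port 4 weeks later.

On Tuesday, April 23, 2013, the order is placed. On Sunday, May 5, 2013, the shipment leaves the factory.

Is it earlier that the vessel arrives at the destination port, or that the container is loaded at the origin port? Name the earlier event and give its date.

The container is loaded at the origin port — Sunday, June 2, 2013

The order is placed: Apr 23, 2013.
The vessel arrives at the destination port: Apr 23, 2013 + 7 weeks = Jun 11, 2013.
The shipment leaves the factory: May 5, 2013.
The container is loaded at the origin port: May 5, 2013 + 4 weeks = Jun 2, 2013.
Comparing: the vessel arrives at the destination port on Jun 11, 2013 vs the container is loaded at the origin port on Jun 2, 2013. Earlier: the container is loaded at the origin port.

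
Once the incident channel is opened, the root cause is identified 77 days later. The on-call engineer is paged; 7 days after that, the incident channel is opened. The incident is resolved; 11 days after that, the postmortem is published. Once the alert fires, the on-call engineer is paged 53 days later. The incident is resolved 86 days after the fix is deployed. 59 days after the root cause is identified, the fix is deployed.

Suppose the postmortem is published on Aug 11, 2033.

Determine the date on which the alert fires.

Oct 22, 2032

The postmortem is published: Aug 11, 2033.
The incident is resolved: Aug 11, 2033 − 11 days = Jul 31, 2033.
The fix is deployed: Jul 31, 2033 − 86 days = May 6, 2033.
The root cause is identified: May 6, 2033 − 59 days = Mar 8, 2033.
The incident channel is opened: Mar 8, 2033 − 77 days = Dec 21, 2032.
The on-call engineer is paged: Dec 21, 2032 − 7 days = Dec 14, 2032.
The alert fires: Dec 14, 2032 − 53 days = Oct 22, 2032.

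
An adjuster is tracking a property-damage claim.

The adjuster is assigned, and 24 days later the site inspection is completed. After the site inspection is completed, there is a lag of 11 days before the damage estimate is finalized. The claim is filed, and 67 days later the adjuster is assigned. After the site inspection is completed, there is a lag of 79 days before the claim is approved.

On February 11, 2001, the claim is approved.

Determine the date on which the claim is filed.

The claim is approved: Feb 11, 2001.
The site inspection is completed: Feb 11, 2001 − 79 days = Nov 24, 2000.
The adjuster is assigned: Nov 24, 2000 − 24 days = Oct 31, 2000.
The claim is filed: Oct 31, 2000 − 67 days = Aug 25, 2000.

August 25, 2000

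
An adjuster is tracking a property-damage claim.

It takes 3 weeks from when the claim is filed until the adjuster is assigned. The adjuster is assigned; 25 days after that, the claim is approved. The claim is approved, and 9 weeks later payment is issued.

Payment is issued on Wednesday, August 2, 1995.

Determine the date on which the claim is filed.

Payment is issued: Aug 2, 1995.
The claim is approved: Aug 2, 1995 − 9 weeks = May 31, 1995.
The adjuster is assigned: May 31, 1995 − 25 days = May 6, 1995.
The claim is filed: May 6, 1995 − 3 weeks = Apr 15, 1995.

Saturday, April 15, 1995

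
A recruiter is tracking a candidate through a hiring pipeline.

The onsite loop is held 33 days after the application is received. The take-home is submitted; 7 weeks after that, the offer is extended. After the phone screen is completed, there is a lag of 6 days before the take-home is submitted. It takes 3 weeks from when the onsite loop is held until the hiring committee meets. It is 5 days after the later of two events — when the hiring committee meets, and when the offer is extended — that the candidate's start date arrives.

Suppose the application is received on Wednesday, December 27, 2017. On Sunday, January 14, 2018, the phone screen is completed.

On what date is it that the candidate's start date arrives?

The application is received: Dec 27, 2017.
The onsite loop is held: Dec 27, 2017 + 33 days = Jan 29, 2018.
The hiring committee meets: Jan 29, 2018 + 3 weeks = Feb 19, 2018.
The phone screen is completed: Jan 14, 2018.
The take-home is submitted: Jan 14, 2018 + 6 days = Jan 20, 2018.
The offer is extended: Jan 20, 2018 + 7 weeks = Mar 10, 2018.
Both prerequisites met — the hiring committee meets (Feb 19, 2018), the offer is extended (Mar 10, 2018); the later is Mar 10, 2018.
The candidate's start date arrives: Mar 10, 2018 + 5 days = Mar 15, 2018.

Thursday, March 15, 2018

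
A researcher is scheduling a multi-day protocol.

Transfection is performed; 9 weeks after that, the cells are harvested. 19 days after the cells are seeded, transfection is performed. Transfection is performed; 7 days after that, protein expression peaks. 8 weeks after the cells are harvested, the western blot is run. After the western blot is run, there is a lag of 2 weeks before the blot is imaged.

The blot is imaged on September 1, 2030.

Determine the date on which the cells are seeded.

April 2, 2030

The blot is imaged: Sep 1, 2030.
The western blot is run: Sep 1, 2030 − 2 weeks = Aug 18, 2030.
The cells are harvested: Aug 18, 2030 − 8 weeks = Jun 23, 2030.
Transfection is performed: Jun 23, 2030 − 9 weeks = Apr 21, 2030.
The cells are seeded: Apr 21, 2030 − 19 days = Apr 2, 2030.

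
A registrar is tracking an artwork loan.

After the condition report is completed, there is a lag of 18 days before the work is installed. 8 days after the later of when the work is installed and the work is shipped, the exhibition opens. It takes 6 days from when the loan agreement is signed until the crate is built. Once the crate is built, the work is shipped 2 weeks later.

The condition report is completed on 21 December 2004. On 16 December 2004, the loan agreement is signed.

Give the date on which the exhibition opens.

16 January 2005

The condition report is completed: Dec 21, 2004.
The work is installed: Dec 21, 2004 + 18 days = Jan 8, 2005.
The loan agreement is signed: Dec 16, 2004.
The crate is built: Dec 16, 2004 + 6 days = Dec 22, 2004.
The work is shipped: Dec 22, 2004 + 2 weeks = Jan 5, 2005.
Both prerequisites met — the work is installed (Jan 8, 2005), the work is shipped (Jan 5, 2005); the later is Jan 8, 2005.
The exhibition opens: Jan 8, 2005 + 8 days = Jan 16, 2005.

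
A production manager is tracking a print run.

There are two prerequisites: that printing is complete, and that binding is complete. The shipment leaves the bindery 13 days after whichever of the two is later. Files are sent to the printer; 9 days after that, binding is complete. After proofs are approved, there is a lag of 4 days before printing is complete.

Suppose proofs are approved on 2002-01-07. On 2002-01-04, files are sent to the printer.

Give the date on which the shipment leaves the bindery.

2002-01-26

Proofs are approved: Jan 7, 2002.
Printing is complete: Jan 7, 2002 + 4 days = Jan 11, 2002.
Files are sent to the printer: Jan 4, 2002.
Binding is complete: Jan 4, 2002 + 9 days = Jan 13, 2002.
Both prerequisites met — printing is complete (Jan 11, 2002), binding is complete (Jan 13, 2002); the later is Jan 13, 2002.
The shipment leaves the bindery: Jan 13, 2002 + 13 days = Jan 26, 2002.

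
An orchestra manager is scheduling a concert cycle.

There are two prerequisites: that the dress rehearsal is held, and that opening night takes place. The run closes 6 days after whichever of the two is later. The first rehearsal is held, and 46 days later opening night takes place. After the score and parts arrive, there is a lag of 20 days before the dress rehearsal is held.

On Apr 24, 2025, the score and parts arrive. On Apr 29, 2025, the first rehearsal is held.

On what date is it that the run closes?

The score and parts arrive: Apr 24, 2025.
The dress rehearsal is held: Apr 24, 2025 + 20 days = May 14, 2025.
The first rehearsal is held: Apr 29, 2025.
Opening night takes place: Apr 29, 2025 + 46 days = Jun 14, 2025.
Both prerequisites met — the dress rehearsal is held (May 14, 2025), opening night takes place (Jun 14, 2025); the later is Jun 14, 2025.
The run closes: Jun 14, 2025 + 6 days = Jun 20, 2025.

Jun 20, 2025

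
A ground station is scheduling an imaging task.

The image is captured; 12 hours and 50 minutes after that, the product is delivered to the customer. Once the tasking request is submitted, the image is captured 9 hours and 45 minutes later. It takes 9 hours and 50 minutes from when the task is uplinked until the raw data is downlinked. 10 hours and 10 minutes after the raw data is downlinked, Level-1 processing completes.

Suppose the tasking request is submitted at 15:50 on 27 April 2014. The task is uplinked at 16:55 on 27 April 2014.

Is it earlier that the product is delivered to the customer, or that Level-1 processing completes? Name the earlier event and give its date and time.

The tasking request is submitted: 15:50 Apr 27, 2014.
The image is captured: 15:50 Apr 27, 2014 + 9h45m = 01:35 Apr 28, 2014.
The product is delivered to the customer: 01:35 Apr 28, 2014 + 12h50m = 14:25 Apr 28, 2014.
The task is uplinked: 16:55 Apr 27, 2014.
The raw data is downlinked: 16:55 Apr 27, 2014 + 9h50m = 02:45 Apr 28, 2014.
Level-1 processing completes: 02:45 Apr 28, 2014 + 10h10m = 12:55 Apr 28, 2014.
Comparing: the product is delivered to the customer at 14:25 Apr 28, 2014 vs Level-1 processing completes at 12:55 Apr 28, 2014. Earlier: Level-1 processing completes.

Level-1 processing completes — 12:55 on 28 April 2014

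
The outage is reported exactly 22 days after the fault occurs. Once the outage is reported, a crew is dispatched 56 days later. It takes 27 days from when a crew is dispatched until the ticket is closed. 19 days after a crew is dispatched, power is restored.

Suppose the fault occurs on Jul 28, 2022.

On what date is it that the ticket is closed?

Nov 10, 2022

The fault occurs: Jul 28, 2022.
The outage is reported: Jul 28, 2022 + 22 days = Aug 19, 2022.
A crew is dispatched: Aug 19, 2022 + 56 days = Oct 14, 2022.
The ticket is closed: Oct 14, 2022 + 27 days = Nov 10, 2022.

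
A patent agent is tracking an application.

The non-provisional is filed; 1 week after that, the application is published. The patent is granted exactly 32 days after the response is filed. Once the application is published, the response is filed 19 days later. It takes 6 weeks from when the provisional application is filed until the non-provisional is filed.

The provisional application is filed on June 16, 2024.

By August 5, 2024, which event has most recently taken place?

The provisional application is filed: Jun 16, 2024.
The non-provisional is filed: Jun 16, 2024 + 6 weeks = Jul 28, 2024.
The application is published: Jul 28, 2024 + 1 week = Aug 4, 2024.
The response is filed: Aug 4, 2024 + 19 days = Aug 23, 2024.
The patent is granted: Aug 23, 2024 + 32 days = Sep 24, 2024.
Aug 5, 2024 falls between when the application is published (Aug 4, 2024) and when the response is filed (Aug 23, 2024).

The application is published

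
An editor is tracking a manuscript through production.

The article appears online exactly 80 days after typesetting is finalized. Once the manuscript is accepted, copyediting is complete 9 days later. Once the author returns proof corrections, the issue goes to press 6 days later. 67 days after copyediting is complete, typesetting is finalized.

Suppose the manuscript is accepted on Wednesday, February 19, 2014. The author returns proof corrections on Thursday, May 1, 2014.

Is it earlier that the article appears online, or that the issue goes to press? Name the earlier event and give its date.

The issue goes to press — Wednesday, May 7, 2014

The manuscript is accepted: Feb 19, 2014.
Copyediting is complete: Feb 19, 2014 + 9 days = Feb 28, 2014.
Typesetting is finalized: Feb 28, 2014 + 67 days = May 6, 2014.
The article appears online: May 6, 2014 + 80 days = Jul 25, 2014.
The author returns proof corrections: May 1, 2014.
The issue goes to press: May 1, 2014 + 6 days = May 7, 2014.
Comparing: the article appears online on Jul 25, 2014 vs the issue goes to press on May 7, 2014. Earlier: the issue goes to press.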